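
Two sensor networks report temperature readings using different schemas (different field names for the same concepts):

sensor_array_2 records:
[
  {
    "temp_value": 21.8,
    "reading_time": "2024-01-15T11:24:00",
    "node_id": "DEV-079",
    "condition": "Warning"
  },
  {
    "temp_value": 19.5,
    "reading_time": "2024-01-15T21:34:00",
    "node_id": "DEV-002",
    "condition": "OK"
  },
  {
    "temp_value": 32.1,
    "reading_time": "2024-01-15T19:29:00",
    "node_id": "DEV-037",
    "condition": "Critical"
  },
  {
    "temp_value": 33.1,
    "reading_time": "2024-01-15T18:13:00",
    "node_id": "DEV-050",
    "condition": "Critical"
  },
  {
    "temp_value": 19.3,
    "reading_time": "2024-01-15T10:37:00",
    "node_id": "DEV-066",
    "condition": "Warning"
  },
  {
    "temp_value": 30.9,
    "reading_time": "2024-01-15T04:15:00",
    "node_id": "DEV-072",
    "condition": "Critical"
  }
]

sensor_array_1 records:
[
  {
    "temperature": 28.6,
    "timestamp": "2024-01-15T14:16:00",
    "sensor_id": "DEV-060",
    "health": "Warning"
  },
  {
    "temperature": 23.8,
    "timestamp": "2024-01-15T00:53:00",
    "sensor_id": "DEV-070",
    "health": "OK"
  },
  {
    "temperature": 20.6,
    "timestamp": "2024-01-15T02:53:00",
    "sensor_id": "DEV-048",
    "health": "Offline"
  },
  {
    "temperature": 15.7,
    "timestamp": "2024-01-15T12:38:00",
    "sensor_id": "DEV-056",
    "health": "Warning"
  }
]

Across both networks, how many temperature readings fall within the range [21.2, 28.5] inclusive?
2

Schema mapping: "temp_value" (sensor_array_2) = "temperature" (sensor_array_1) = temperature

Readings in [21.2, 28.5] from sensor_array_2: 1
Readings in [21.2, 28.5] from sensor_array_1: 1

Total count: 1 + 1 = 2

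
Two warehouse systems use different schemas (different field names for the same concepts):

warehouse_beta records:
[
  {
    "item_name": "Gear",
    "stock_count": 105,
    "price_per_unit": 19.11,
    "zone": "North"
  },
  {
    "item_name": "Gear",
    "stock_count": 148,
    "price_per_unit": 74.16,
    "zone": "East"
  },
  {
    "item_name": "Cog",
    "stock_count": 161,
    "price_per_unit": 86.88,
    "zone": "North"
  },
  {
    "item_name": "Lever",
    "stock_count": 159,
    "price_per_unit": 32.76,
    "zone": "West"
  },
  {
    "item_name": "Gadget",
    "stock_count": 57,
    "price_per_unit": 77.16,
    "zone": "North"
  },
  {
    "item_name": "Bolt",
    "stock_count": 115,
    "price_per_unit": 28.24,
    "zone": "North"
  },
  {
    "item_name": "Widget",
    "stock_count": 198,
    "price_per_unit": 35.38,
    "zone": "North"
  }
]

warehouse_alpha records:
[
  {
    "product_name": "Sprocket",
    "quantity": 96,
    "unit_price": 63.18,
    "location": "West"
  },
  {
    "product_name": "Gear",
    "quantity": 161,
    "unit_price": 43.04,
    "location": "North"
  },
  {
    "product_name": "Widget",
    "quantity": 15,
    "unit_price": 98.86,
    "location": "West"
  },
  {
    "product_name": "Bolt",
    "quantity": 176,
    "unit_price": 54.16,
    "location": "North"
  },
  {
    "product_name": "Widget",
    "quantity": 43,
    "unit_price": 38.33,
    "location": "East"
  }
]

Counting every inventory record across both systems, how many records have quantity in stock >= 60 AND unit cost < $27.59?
1

Schema mappings:
- "stock_count" (warehouse_beta) = "quantity" (warehouse_alpha) = quantity
- "price_per_unit" (warehouse_beta) = "unit_price" (warehouse_alpha) = unit cost

Records meeting both conditions in warehouse_beta: 1
Records meeting both conditions in warehouse_alpha: 0

Total: 1 + 0 = 1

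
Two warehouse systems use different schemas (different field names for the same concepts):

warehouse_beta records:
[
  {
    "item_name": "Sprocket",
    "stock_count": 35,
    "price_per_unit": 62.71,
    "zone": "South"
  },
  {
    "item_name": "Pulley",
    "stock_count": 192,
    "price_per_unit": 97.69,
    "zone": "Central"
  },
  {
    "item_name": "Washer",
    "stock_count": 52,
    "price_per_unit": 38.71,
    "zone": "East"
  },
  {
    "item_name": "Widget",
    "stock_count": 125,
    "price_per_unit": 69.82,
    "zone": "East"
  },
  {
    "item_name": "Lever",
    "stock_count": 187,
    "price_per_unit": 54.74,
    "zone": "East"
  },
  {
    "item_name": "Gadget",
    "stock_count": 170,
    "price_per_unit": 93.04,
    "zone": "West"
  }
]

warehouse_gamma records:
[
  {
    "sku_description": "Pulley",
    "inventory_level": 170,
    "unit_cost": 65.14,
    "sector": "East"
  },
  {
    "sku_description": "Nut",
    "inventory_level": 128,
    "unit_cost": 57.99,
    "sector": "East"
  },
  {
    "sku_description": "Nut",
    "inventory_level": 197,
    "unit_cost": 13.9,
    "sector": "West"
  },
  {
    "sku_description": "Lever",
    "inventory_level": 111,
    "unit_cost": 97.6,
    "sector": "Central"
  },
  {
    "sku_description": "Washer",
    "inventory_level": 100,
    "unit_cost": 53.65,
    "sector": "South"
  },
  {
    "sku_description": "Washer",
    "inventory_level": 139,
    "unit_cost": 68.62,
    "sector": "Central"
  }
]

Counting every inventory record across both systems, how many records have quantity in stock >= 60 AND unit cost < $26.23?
1

Schema mappings:
- "stock_count" (warehouse_beta) = "inventory_level" (warehouse_gamma) = quantity
- "price_per_unit" (warehouse_beta) = "unit_cost" (warehouse_gamma) = unit cost

Records meeting both conditions in warehouse_beta: 0
Records meeting both conditions in warehouse_gamma: 1

Total: 0 + 1 = 1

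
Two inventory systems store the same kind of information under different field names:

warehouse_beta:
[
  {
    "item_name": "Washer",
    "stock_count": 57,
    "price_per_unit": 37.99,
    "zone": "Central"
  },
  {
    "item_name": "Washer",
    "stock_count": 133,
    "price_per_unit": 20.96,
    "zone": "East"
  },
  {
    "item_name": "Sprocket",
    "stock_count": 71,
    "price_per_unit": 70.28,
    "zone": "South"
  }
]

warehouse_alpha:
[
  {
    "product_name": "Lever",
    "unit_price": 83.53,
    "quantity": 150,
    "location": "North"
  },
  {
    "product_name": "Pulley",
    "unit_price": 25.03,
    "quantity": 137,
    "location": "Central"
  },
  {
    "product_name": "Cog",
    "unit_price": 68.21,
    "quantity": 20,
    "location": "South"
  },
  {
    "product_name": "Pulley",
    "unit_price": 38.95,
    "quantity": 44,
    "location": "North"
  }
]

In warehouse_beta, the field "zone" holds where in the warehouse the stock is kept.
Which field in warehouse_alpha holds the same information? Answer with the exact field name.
location

In warehouse_beta, "zone" holds where in the warehouse the stock is kept.
The fields in warehouse_alpha are: "product_name", "unit_price", "quantity", "location".
"location" is the match: the name refers to the same concept and its values are area labels (e.g. 'Central', 'North').
The other fields ("product_name", "unit_price", "quantity") hold different kinds of data.

So "zone" in warehouse_beta corresponds to "location" in warehouse_alpha.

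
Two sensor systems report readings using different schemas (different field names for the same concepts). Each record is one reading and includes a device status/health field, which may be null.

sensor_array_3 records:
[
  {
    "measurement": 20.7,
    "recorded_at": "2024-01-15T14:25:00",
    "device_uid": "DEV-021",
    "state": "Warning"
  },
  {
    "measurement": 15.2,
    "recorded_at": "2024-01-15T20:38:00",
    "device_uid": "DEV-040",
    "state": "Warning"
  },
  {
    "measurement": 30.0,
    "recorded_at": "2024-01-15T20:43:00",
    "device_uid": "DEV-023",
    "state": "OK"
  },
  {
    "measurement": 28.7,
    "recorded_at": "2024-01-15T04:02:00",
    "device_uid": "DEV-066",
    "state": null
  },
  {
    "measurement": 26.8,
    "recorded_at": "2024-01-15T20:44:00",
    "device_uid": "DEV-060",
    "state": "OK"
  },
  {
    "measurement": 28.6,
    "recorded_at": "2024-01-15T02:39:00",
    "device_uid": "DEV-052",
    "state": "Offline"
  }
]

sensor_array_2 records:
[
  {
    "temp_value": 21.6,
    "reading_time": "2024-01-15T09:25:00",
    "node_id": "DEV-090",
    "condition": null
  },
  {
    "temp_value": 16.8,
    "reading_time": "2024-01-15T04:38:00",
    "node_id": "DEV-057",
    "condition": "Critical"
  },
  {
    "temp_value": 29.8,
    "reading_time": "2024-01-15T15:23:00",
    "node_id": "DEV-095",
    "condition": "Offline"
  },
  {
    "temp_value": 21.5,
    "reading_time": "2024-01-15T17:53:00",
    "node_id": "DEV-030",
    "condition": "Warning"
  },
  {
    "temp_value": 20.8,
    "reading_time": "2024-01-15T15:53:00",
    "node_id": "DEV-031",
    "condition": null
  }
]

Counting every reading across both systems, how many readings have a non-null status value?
8

Schema mapping: "state" (sensor_array_3) = "condition" (sensor_array_2) = status

Non-null in sensor_array_3: 5
Non-null in sensor_array_2: 3

Total non-null: 5 + 3 = 8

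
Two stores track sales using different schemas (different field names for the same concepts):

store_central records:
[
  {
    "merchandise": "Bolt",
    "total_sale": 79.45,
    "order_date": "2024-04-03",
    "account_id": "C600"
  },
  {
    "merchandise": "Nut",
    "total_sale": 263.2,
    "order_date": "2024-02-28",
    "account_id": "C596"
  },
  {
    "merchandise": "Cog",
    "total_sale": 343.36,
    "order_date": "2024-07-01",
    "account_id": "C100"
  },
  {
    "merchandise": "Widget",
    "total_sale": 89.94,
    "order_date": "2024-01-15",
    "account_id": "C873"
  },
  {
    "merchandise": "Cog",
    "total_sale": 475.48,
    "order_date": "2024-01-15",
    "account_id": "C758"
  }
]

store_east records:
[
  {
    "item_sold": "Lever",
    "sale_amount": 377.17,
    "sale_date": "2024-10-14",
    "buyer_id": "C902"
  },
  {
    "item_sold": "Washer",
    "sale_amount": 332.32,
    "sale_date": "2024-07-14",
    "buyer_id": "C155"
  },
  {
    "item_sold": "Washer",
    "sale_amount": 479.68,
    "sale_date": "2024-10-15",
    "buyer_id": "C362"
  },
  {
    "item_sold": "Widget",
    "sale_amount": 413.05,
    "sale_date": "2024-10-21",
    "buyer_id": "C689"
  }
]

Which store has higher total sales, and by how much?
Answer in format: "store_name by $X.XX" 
store_east by $350.79

Schema mapping: "total_sale" (store_central) = "sale_amount" (store_east) = sale amount

Total for store_central: 1251.43
Total for store_east: 1602.22

Difference: |1251.43 - 1602.22| = 350.79
store_east has higher sales by $350.79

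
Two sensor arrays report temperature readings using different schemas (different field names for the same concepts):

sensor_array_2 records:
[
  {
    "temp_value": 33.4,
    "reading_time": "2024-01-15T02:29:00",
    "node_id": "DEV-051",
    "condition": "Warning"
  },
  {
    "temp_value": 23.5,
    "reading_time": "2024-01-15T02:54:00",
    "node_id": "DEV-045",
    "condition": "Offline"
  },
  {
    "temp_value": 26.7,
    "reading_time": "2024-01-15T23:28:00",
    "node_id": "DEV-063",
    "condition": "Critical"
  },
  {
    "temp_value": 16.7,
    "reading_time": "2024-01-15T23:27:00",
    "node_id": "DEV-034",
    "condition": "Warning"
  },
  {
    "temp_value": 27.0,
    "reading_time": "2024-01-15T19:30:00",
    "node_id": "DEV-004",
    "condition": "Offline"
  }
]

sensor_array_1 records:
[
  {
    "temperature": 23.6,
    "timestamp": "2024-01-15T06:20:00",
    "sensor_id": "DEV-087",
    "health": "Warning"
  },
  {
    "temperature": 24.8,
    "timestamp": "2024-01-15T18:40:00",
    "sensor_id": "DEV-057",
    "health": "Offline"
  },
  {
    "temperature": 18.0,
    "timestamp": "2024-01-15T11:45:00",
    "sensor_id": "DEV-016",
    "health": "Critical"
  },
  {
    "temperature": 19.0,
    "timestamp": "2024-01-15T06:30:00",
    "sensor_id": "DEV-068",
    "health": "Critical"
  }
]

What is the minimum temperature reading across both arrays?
16.7

Schema mapping: "temp_value" (sensor_array_2) = "temperature" (sensor_array_1) = temperature reading

Minimum in sensor_array_2: 16.7
Minimum in sensor_array_1: 18.0

Overall minimum: min(16.7, 18.0) = 16.7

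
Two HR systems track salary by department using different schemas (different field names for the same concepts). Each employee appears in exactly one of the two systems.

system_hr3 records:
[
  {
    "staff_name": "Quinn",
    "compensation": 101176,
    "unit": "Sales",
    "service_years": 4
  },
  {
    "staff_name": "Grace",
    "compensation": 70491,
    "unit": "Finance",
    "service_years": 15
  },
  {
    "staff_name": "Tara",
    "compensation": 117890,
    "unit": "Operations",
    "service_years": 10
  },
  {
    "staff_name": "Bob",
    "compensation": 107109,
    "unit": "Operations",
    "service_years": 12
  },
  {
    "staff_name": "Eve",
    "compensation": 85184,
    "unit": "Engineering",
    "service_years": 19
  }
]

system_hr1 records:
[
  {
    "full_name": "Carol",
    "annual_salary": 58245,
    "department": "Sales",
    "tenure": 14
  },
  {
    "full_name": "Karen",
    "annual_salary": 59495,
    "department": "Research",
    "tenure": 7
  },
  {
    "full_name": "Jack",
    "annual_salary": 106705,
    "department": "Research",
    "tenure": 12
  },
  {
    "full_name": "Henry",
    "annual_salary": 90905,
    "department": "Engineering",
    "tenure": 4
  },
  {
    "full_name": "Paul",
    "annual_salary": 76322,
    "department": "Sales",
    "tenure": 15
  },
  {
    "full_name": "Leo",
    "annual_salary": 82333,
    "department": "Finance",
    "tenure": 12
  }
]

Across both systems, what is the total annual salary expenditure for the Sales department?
235743

Schema mappings:
- "unit" (system_hr3) = "department" (system_hr1) = department
- "compensation" (system_hr3) = "annual_salary" (system_hr1) = salary

Sales salaries from system_hr3: 101176
Sales salaries from system_hr1: 134567

Total: 101176 + 134567 = 235743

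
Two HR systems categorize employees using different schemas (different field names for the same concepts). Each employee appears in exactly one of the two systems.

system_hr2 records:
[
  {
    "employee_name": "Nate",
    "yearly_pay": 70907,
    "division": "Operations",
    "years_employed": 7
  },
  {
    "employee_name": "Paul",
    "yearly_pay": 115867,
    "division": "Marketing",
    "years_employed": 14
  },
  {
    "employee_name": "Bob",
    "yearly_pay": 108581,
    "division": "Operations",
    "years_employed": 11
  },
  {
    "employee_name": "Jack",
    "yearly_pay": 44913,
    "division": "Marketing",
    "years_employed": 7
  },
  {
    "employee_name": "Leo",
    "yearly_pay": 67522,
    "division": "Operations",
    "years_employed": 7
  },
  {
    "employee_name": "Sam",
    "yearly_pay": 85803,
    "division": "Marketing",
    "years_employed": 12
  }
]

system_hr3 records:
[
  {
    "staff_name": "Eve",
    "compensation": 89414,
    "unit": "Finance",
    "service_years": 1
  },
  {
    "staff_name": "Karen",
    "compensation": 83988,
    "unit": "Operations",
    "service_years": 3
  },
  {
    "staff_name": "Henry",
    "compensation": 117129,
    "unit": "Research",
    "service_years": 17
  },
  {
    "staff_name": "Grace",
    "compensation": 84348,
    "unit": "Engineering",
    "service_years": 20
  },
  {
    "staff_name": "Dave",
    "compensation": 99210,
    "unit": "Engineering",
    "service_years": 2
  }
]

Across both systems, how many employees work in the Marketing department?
3

Schema mapping: "division" (system_hr2) = "unit" (system_hr3) = department

Marketing employees in system_hr2: 3
Marketing employees in system_hr3: 0

Total in Marketing: 3 + 0 = 3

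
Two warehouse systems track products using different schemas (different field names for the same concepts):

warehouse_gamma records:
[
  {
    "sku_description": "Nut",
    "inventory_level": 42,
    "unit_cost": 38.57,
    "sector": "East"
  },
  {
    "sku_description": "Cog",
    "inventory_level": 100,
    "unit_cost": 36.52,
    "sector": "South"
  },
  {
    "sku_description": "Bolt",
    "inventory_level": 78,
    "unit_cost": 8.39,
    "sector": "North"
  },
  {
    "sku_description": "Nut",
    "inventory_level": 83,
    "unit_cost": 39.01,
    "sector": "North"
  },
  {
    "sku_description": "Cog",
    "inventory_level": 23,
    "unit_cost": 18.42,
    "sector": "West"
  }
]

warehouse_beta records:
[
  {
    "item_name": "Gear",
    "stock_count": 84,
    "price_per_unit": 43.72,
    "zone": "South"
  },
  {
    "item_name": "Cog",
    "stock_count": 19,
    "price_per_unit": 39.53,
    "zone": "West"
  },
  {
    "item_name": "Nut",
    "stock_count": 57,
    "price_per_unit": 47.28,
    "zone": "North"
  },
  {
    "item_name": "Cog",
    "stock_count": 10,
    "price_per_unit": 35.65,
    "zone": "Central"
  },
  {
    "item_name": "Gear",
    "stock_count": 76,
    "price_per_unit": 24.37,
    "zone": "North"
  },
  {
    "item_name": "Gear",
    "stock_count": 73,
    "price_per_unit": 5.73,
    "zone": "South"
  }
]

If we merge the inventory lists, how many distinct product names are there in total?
4

Schema mapping: "sku_description" (warehouse_gamma) = "item_name" (warehouse_beta) = product name

Products in warehouse_gamma: ['Bolt', 'Cog', 'Nut']
Products in warehouse_beta: ['Cog', 'Gear', 'Nut']

Union (unique products): ['Bolt', 'Cog', 'Gear', 'Nut']
Count: 4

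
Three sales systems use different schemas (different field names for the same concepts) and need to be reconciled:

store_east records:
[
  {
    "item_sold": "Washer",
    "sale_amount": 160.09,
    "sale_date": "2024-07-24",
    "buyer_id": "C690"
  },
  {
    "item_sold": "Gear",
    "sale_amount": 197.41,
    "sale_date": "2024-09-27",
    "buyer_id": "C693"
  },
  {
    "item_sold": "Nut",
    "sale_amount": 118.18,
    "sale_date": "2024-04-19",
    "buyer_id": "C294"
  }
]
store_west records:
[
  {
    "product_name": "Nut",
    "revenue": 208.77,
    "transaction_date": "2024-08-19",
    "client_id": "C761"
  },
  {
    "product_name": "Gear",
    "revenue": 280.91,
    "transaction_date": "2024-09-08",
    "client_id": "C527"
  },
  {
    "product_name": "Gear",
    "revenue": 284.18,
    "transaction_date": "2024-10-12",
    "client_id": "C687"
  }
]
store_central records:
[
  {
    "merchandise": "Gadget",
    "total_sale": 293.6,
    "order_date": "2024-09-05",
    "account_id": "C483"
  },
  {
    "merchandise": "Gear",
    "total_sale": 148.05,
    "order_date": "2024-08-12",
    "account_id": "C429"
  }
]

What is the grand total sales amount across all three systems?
1691.19

Schema reconciliation - all amount fields map to sale amount:

store_east (sale_amount): 475.68
store_west (revenue): 773.86
store_central (total_sale): 441.65

Grand total: 1691.19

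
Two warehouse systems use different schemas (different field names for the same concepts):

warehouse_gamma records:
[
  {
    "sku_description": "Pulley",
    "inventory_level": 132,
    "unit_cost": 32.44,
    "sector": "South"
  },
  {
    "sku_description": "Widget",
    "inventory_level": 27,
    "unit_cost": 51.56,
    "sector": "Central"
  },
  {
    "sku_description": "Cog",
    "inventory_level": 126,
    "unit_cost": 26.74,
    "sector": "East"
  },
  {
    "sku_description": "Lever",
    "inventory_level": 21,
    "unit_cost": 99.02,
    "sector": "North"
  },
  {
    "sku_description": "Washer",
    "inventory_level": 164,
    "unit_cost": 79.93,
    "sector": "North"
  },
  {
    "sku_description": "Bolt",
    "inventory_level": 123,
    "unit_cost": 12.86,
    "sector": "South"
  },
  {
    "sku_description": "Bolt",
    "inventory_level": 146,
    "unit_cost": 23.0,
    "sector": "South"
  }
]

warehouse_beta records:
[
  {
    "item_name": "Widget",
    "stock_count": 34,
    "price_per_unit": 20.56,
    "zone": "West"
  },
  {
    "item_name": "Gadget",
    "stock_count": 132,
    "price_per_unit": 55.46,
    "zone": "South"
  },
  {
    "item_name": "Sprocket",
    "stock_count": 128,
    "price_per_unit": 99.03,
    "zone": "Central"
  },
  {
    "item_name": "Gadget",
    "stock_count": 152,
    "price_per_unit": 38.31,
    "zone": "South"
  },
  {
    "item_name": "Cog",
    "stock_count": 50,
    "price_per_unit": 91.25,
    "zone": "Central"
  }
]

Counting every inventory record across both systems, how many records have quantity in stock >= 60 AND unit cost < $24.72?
2

Schema mappings:
- "inventory_level" (warehouse_gamma) = "stock_count" (warehouse_beta) = quantity
- "unit_cost" (warehouse_gamma) = "price_per_unit" (warehouse_beta) = unit cost

Records meeting both conditions in warehouse_gamma: 2
Records meeting both conditions in warehouse_beta: 0

Total: 2 + 0 = 2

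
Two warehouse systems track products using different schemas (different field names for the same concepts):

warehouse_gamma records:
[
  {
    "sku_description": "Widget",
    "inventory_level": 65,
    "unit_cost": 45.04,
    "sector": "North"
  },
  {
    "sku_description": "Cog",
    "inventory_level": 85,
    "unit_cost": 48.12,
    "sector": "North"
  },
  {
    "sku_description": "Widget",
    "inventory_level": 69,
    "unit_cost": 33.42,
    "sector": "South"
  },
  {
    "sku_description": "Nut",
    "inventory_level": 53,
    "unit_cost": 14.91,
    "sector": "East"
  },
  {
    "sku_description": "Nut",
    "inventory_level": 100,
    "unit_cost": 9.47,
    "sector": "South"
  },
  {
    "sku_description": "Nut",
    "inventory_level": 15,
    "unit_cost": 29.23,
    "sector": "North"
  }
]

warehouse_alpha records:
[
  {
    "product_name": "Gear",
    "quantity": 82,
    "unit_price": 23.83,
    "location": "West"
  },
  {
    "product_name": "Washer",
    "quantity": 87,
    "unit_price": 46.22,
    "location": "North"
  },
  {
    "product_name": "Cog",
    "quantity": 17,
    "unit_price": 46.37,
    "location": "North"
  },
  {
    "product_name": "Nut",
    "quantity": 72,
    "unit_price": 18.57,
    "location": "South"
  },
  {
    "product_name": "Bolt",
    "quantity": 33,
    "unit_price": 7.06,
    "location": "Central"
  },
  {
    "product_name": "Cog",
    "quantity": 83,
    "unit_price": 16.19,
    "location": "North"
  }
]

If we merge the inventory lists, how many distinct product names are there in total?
6

Schema mapping: "sku_description" (warehouse_gamma) = "product_name" (warehouse_alpha) = product name

Products in warehouse_gamma: ['Cog', 'Nut', 'Widget']
Products in warehouse_alpha: ['Bolt', 'Cog', 'Gear', 'Nut', 'Washer']

Union (unique products): ['Bolt', 'Cog', 'Gear', 'Nut', 'Washer', 'Widget']
Count: 6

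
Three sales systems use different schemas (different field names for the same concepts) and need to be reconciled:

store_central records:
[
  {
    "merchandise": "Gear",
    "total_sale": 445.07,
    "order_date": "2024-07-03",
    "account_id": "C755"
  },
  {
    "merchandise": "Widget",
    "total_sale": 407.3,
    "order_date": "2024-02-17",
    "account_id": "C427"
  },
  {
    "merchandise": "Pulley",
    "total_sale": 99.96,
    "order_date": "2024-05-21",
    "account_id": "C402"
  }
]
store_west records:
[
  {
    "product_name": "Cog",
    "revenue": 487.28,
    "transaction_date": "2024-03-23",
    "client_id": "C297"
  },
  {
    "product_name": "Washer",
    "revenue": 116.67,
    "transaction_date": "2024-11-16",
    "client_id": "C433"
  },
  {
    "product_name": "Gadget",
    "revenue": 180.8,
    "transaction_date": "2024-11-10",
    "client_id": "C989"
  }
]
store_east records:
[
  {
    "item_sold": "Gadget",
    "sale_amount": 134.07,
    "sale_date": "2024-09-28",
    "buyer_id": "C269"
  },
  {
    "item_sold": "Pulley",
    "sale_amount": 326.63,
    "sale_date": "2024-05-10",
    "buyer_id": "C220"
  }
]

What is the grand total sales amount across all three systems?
2197.78

Schema reconciliation - all amount fields map to sale amount:

store_central (total_sale): 952.33
store_west (revenue): 784.75
store_east (sale_amount): 460.7

Grand total: 2197.78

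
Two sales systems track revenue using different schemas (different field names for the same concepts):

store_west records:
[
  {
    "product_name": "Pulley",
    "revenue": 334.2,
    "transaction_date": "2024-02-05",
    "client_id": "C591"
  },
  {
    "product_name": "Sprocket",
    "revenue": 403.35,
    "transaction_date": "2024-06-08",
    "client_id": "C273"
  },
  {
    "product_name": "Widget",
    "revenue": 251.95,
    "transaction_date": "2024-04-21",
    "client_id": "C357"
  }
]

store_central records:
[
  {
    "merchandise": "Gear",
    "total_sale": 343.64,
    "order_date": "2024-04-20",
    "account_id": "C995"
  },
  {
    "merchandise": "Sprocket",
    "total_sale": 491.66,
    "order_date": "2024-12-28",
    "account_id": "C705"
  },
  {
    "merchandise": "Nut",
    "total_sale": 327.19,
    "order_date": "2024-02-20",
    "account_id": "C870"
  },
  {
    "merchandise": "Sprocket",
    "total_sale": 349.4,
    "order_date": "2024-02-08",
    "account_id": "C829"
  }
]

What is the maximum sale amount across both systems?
491.66

Reconcile: "revenue" (store_west) = "total_sale" (store_central) = sale amount

Maximum in store_west: 403.35
Maximum in store_central: 491.66

Overall maximum: max(403.35, 491.66) = 491.66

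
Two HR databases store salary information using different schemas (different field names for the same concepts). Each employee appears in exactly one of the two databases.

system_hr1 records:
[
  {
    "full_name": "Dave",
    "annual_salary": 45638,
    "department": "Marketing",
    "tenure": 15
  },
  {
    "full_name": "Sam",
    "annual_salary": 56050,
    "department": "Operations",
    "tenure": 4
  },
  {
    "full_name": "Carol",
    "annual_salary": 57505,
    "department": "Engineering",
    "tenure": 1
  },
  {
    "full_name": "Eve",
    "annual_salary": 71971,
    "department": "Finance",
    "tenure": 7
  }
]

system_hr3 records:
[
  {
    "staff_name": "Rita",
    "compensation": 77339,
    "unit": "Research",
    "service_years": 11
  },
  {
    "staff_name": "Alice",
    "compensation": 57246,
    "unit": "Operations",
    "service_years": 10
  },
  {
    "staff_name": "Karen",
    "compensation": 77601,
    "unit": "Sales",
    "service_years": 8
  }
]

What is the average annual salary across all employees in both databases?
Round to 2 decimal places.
63335.71

Schema mapping: "annual_salary" (system_hr1) = "compensation" (system_hr3) = annual salary

All salaries: [45638, 56050, 57505, 71971, 77339, 57246, 77601]
Sum: 443350
Count: 7
Average: 443350 / 7 = 63335.71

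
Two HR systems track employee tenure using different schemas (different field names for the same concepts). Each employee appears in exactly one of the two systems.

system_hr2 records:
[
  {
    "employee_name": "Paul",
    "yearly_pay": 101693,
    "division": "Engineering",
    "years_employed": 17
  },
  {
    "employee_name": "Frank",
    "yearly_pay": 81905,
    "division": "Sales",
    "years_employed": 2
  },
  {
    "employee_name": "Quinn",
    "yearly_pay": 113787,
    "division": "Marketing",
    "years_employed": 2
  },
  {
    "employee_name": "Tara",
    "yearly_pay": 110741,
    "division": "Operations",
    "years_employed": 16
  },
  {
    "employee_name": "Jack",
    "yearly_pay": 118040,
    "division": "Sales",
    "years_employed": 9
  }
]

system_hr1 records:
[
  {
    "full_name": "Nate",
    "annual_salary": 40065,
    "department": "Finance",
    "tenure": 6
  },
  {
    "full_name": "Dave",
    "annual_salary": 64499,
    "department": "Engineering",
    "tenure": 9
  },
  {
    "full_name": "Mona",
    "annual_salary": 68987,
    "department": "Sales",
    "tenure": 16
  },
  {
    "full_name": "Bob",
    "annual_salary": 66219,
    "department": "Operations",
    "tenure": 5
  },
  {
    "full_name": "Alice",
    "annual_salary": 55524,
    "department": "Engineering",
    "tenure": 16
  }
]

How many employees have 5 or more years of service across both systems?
8

Reconcile schemas: "years_employed" (system_hr2) = "tenure" (system_hr1) = years of service

From system_hr2: 3 employees with >= 5 years
From system_hr1: 5 employees with >= 5 years

Total: 3 + 5 = 8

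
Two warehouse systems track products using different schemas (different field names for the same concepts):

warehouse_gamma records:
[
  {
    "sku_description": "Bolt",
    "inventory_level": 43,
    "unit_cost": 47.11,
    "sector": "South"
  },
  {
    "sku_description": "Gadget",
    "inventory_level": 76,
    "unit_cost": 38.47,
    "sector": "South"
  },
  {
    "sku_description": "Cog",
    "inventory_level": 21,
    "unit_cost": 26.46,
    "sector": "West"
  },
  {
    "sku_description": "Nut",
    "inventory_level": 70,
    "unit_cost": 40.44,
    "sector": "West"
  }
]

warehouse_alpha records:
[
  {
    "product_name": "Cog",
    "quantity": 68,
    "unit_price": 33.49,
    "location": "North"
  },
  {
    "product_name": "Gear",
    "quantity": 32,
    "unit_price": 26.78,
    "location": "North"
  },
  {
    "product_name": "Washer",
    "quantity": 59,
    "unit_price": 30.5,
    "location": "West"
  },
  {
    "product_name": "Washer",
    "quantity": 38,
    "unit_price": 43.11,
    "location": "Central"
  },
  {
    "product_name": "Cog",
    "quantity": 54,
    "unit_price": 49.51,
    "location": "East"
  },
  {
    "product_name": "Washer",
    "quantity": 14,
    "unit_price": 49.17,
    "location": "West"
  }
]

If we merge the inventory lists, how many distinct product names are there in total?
6

Schema mapping: "sku_description" (warehouse_gamma) = "product_name" (warehouse_alpha) = product name

Products in warehouse_gamma: ['Bolt', 'Cog', 'Gadget', 'Nut']
Products in warehouse_alpha: ['Cog', 'Gear', 'Washer']

Union (unique products): ['Bolt', 'Cog', 'Gadget', 'Gear', 'Nut', 'Washer']
Count: 6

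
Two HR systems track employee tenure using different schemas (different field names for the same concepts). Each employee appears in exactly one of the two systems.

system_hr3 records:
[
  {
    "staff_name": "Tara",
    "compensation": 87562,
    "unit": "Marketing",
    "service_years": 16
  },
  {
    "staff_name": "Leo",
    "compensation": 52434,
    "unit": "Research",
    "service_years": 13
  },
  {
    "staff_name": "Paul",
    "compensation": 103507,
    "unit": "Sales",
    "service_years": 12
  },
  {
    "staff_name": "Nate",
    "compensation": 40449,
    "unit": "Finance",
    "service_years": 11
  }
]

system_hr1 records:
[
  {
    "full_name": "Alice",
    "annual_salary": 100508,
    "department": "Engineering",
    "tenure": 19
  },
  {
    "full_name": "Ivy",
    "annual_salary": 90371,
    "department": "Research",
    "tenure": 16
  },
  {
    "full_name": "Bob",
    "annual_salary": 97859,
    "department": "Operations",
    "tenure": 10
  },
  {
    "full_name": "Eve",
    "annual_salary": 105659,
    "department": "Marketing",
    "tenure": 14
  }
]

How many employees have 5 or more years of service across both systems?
8

Reconcile schemas: "service_years" (system_hr3) = "tenure" (system_hr1) = years of service

From system_hr3: 4 employees with >= 5 years
From system_hr1: 4 employees with >= 5 years

Total: 4 + 4 = 8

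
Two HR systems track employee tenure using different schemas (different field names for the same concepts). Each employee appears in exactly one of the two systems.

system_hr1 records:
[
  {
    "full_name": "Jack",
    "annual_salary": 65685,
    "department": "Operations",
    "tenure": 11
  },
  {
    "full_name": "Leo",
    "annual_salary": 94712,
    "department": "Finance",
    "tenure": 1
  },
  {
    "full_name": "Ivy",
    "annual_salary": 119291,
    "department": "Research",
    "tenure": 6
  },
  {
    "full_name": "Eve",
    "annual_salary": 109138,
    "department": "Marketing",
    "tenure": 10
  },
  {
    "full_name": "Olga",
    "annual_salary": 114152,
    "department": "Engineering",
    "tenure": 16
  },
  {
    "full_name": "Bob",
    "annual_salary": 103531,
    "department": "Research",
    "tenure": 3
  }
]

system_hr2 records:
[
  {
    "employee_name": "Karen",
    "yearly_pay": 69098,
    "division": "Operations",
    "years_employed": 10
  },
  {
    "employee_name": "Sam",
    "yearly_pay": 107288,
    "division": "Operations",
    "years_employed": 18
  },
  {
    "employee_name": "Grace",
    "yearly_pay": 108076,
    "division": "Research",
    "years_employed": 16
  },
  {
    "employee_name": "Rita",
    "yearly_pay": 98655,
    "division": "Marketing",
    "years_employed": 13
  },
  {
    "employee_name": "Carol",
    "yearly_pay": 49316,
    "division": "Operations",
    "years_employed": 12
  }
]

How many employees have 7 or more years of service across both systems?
8

Reconcile schemas: "tenure" (system_hr1) = "years_employed" (system_hr2) = years of service

From system_hr1: 3 employees with >= 7 years
From system_hr2: 5 employees with >= 7 years

Total: 3 + 5 = 8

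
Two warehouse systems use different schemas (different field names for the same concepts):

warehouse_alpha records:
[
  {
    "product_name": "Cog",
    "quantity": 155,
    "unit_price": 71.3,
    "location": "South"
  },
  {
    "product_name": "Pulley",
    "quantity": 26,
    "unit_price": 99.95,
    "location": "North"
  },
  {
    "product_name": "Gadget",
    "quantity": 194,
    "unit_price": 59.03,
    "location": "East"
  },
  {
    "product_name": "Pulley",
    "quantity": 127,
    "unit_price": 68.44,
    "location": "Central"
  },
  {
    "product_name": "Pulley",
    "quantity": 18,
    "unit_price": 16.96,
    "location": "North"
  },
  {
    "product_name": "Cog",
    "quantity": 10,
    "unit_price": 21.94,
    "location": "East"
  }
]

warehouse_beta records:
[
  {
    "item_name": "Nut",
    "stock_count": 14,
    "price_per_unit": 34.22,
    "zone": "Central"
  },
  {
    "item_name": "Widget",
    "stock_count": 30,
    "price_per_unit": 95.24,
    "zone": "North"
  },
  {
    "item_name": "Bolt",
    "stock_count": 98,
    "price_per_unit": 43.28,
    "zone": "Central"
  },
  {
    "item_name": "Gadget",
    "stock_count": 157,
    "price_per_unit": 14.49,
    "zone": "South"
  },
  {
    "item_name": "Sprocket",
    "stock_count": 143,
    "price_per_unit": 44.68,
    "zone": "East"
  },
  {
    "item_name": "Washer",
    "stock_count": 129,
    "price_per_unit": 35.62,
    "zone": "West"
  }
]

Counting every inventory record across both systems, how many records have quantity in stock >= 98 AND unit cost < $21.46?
1

Schema mappings:
- "quantity" (warehouse_alpha) = "stock_count" (warehouse_beta) = quantity
- "unit_price" (warehouse_alpha) = "price_per_unit" (warehouse_beta) = unit cost

Records meeting both conditions in warehouse_alpha: 0
Records meeting both conditions in warehouse_beta: 1

Total: 0 + 1 = 1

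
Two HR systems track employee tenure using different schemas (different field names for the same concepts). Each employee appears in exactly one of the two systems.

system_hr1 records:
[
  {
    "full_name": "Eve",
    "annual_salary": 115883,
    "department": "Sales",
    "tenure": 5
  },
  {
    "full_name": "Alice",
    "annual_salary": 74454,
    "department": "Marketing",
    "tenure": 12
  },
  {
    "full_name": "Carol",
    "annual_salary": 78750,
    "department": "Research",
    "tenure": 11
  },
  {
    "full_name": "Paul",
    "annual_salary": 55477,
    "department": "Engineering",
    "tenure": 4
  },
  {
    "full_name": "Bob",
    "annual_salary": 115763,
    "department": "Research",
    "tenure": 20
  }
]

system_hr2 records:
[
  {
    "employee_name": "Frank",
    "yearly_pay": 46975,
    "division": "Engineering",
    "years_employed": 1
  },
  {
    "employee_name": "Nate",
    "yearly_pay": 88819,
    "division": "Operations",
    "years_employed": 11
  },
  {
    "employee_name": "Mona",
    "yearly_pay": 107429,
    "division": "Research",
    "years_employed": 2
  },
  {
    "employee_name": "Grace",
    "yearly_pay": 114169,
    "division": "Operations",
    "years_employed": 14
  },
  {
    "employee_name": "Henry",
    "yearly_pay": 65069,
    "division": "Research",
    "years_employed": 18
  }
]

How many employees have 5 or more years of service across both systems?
7

Reconcile schemas: "tenure" (system_hr1) = "years_employed" (system_hr2) = years of service

From system_hr1: 4 employees with >= 5 years
From system_hr2: 3 employees with >= 5 years

Total: 4 + 3 = 7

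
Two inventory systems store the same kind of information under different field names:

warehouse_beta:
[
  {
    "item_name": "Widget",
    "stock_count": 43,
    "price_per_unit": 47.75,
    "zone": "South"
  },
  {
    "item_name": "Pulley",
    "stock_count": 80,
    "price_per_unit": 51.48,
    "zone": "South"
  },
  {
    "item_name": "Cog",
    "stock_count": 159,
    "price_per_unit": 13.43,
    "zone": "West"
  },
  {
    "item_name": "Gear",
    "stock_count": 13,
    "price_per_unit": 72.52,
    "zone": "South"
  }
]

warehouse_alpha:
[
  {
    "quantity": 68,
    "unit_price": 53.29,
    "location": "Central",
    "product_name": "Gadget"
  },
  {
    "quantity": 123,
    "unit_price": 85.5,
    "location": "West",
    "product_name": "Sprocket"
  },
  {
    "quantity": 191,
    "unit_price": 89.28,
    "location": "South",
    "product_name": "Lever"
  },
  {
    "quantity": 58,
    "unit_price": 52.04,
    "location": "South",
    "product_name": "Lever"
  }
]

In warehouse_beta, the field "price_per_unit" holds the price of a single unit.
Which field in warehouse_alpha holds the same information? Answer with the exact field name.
unit_price

In warehouse_beta, "price_per_unit" holds the price of a single unit.
The fields in warehouse_alpha are: "quantity", "unit_price", "location", "product_name".
"unit_price" is the match: the name refers to the same concept and its values are decimal currency amounts (e.g. 53.29, 85.5).
The other fields ("quantity", "location", "product_name") hold different kinds of data.

So "price_per_unit" in warehouse_beta corresponds to "unit_price" in warehouse_alpha.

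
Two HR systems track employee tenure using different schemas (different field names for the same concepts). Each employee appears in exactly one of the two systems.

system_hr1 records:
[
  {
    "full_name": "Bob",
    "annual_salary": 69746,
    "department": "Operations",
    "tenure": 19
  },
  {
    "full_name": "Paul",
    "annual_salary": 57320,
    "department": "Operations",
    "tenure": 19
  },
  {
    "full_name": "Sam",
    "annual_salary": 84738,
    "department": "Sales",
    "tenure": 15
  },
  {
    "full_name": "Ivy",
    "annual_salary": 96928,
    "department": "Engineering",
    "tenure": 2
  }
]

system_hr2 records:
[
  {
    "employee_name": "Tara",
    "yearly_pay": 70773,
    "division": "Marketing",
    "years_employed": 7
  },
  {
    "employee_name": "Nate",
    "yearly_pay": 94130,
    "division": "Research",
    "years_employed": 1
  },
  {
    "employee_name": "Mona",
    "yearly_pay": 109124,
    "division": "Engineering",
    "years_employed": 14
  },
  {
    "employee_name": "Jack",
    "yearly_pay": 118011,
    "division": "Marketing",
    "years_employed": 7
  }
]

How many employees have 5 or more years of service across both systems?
6

Reconcile schemas: "tenure" (system_hr1) = "years_employed" (system_hr2) = years of service

From system_hr1: 3 employees with >= 5 years
From system_hr2: 3 employees with >= 5 years

Total: 3 + 3 = 6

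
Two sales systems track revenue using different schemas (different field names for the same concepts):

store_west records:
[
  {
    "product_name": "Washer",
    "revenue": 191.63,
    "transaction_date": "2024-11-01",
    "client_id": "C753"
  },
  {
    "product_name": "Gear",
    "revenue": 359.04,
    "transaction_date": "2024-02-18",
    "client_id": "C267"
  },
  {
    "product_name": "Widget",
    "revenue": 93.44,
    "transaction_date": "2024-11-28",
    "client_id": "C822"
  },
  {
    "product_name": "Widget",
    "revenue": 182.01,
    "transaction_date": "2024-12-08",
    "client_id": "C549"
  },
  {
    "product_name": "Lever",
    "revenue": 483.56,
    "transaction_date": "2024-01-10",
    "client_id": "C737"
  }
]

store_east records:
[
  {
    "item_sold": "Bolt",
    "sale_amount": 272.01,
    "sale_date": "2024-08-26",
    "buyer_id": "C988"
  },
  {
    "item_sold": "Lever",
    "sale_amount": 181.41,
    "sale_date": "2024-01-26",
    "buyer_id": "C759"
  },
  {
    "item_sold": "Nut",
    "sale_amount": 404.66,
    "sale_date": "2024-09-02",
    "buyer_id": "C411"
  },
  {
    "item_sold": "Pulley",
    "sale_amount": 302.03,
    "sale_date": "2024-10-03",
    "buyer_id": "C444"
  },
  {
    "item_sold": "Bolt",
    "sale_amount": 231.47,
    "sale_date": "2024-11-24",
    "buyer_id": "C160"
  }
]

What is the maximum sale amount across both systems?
483.56

Reconcile: "revenue" (store_west) = "sale_amount" (store_east) = sale amount

Maximum in store_west: 483.56
Maximum in store_east: 404.66

Overall maximum: max(483.56, 404.66) = 483.56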